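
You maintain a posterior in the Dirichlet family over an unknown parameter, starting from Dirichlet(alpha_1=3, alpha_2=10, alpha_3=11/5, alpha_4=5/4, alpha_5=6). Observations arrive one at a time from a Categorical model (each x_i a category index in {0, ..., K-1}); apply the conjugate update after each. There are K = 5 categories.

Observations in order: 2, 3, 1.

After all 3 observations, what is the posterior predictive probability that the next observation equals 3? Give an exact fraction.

obs 1: x=2 → posterior Dirichlet(3, 10, 16/5, 5/4, 6)
obs 2: x=3 → posterior Dirichlet(3, 10, 16/5, 9/4, 6)
obs 3: x=1 → posterior Dirichlet(3, 11, 16/5, 9/4, 6)

45/509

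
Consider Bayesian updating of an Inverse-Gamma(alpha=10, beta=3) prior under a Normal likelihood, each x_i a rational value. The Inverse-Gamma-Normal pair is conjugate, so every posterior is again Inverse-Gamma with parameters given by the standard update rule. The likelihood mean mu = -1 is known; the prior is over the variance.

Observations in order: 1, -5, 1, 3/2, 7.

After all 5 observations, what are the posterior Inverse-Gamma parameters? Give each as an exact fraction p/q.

obs 1: x=1 → posterior Inverse-Gamma(21/2, 5)
obs 2: x=-5 → posterior Inverse-Gamma(11, 13)
obs 3: x=1 → posterior Inverse-Gamma(23/2, 15)
obs 4: x=3/2 → posterior Inverse-Gamma(12, 145/8)
obs 5: x=7 → posterior Inverse-Gamma(25/2, 401/8)

alpha=25/2, beta=401/8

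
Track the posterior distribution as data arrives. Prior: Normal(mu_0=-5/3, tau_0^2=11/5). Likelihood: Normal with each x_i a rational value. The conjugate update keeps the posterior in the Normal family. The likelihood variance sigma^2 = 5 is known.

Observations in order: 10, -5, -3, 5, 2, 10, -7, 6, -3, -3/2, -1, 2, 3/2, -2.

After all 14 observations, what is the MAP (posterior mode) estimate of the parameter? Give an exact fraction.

obs 1: x=10 → posterior Normal(205/108, 55/36)
obs 2: x=-5 → posterior Normal(40/141, 55/47)
obs 3: x=-3 → posterior Normal(-59/174, 55/58)
obs 4: x=5 → posterior Normal(106/207, 55/69)
obs 5: x=2 → posterior Normal(43/60, 11/16)
obs 6: x=10 → posterior Normal(502/273, 55/91)
obs 7: x=-7 → posterior Normal(271/306, 55/102)
obs 8: x=6 → posterior Normal(469/339, 55/113)
obs 9: x=-3 → posterior Normal(185/186, 55/124)
obs 10: x=-3/2 → posterior Normal(641/810, 11/27)
obs 11: x=-1 → posterior Normal(575/876, 55/146)
obs 12: x=2 → posterior Normal(707/942, 55/157)
obs 13: x=3/2 → posterior Normal(403/504, 55/168)
obs 14: x=-2 → posterior Normal(337/537, 55/179)

337/537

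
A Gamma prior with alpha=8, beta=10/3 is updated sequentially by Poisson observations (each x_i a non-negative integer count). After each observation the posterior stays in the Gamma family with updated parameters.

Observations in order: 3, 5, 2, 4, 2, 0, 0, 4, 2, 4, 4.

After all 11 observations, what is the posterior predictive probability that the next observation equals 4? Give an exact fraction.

483879413100142726261624070192205063454826390343397211271542493051315/3426091322929167168885683482723269407872257219845248426794440833630208

obs 1: x=3 → posterior Gamma(11, 13/3)
obs 2: x=5 → posterior Gamma(16, 16/3)
obs 3: x=2 → posterior Gamma(18, 19/3)
obs 4: x=4 → posterior Gamma(22, 22/3)
obs 5: x=2 → posterior Gamma(24, 25/3)
obs 6: x=0 → posterior Gamma(24, 28/3)
obs 7: x=0 → posterior Gamma(24, 31/3)
obs 8: x=4 → posterior Gamma(28, 34/3)
obs 9: x=2 → posterior Gamma(30, 37/3)
obs 10: x=4 → posterior Gamma(34, 40/3)
obs 11: x=4 → posterior Gamma(38, 43/3)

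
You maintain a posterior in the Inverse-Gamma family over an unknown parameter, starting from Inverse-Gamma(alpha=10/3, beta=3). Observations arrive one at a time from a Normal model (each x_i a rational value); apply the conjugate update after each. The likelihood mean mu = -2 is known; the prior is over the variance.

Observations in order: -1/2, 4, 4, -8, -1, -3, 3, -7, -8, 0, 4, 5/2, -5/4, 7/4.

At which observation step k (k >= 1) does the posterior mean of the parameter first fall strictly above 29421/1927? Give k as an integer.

k = 11

obs 1: x=-1/2 → posterior Inverse-Gamma(23/6, 33/8)
obs 2: x=4 → posterior Inverse-Gamma(13/3, 177/8)
obs 3: x=4 → posterior Inverse-Gamma(29/6, 321/8)
obs 4: x=-8 → posterior Inverse-Gamma(16/3, 465/8)
obs 5: x=-1 → posterior Inverse-Gamma(35/6, 469/8)
obs 6: x=-3 → posterior Inverse-Gamma(19/3, 473/8)
obs 7: x=3 → posterior Inverse-Gamma(41/6, 573/8)
obs 8: x=-7 → posterior Inverse-Gamma(22/3, 673/8)
obs 9: x=-8 → posterior Inverse-Gamma(47/6, 817/8)
obs 10: x=0 → posterior Inverse-Gamma(25/3, 833/8)
obs 11: x=4 → posterior Inverse-Gamma(53/6, 977/8)
obs 12: x=5/2 → posterior Inverse-Gamma(28/3, 529/4)
obs 13: x=-5/4 → posterior Inverse-Gamma(59/6, 4241/32)
obs 14: x=7/4 → posterior Inverse-Gamma(31/3, 2233/16)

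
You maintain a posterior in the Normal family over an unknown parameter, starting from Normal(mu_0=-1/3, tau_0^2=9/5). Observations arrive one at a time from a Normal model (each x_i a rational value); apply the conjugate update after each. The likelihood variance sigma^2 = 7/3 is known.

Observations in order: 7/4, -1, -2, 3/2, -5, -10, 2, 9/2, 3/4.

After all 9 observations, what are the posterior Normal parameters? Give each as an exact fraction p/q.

mu_0=-1285/1668, tau_0^2=63/278

obs 1: x=7/4 → posterior Normal(427/744, 63/62)
obs 2: x=-1 → posterior Normal(103/1068, 63/89)
obs 3: x=-2 → posterior Normal(-545/1392, 63/116)
obs 4: x=3/2 → posterior Normal(-59/1716, 63/143)
obs 5: x=-5 → posterior Normal(-1679/2040, 63/170)
obs 6: x=-10 → posterior Normal(-4919/2364, 63/197)
obs 7: x=2 → posterior Normal(-4271/2688, 9/32)
obs 8: x=9/2 → posterior Normal(-2813/3012, 63/251)
obs 9: x=3/4 → posterior Normal(-1285/1668, 63/278)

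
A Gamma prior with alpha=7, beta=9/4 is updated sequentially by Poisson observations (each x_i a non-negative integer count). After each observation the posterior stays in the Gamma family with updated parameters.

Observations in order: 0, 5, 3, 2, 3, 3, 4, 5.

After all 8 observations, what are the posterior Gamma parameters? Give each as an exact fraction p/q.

alpha=32, beta=41/4

obs 1: x=0 → posterior Gamma(7, 13/4)
obs 2: x=5 → posterior Gamma(12, 17/4)
obs 3: x=3 → posterior Gamma(15, 21/4)
obs 4: x=2 → posterior Gamma(17, 25/4)
obs 5: x=3 → posterior Gamma(20, 29/4)
obs 6: x=3 → posterior Gamma(23, 33/4)
obs 7: x=4 → posterior Gamma(27, 37/4)
obs 8: x=5 → posterior Gamma(32, 41/4)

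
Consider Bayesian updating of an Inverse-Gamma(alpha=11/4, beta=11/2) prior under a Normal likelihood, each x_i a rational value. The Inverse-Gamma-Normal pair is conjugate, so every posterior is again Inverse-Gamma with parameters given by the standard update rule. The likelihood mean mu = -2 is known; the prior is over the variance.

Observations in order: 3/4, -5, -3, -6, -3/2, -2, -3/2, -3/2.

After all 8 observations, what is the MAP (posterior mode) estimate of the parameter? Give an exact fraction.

obs 1: x=3/4 → posterior Inverse-Gamma(13/4, 297/32)
obs 2: x=-5 → posterior Inverse-Gamma(15/4, 441/32)
obs 3: x=-3 → posterior Inverse-Gamma(17/4, 457/32)
obs 4: x=-6 → posterior Inverse-Gamma(19/4, 713/32)
obs 5: x=-3/2 → posterior Inverse-Gamma(21/4, 717/32)
obs 6: x=-2 → posterior Inverse-Gamma(23/4, 717/32)
obs 7: x=-3/2 → posterior Inverse-Gamma(25/4, 721/32)
obs 8: x=-3/2 → posterior Inverse-Gamma(27/4, 725/32)

725/248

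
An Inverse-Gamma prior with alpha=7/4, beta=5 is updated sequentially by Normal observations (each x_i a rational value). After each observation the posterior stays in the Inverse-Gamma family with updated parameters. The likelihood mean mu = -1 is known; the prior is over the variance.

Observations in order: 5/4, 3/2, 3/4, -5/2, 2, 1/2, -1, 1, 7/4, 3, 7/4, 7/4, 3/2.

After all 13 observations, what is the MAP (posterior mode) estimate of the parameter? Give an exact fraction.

obs 1: x=5/4 → posterior Inverse-Gamma(9/4, 241/32)
obs 2: x=3/2 → posterior Inverse-Gamma(11/4, 341/32)
obs 3: x=3/4 → posterior Inverse-Gamma(13/4, 195/16)
obs 4: x=-5/2 → posterior Inverse-Gamma(15/4, 213/16)
obs 5: x=2 → posterior Inverse-Gamma(17/4, 285/16)
obs 6: x=1/2 → posterior Inverse-Gamma(19/4, 303/16)
obs 7: x=-1 → posterior Inverse-Gamma(21/4, 303/16)
obs 8: x=1 → posterior Inverse-Gamma(23/4, 335/16)
obs 9: x=7/4 → posterior Inverse-Gamma(25/4, 791/32)
obs 10: x=3 → posterior Inverse-Gamma(27/4, 1047/32)
obs 11: x=7/4 → posterior Inverse-Gamma(29/4, 73/2)
obs 12: x=7/4 → posterior Inverse-Gamma(31/4, 1289/32)
obs 13: x=3/2 → posterior Inverse-Gamma(33/4, 1389/32)

1389/296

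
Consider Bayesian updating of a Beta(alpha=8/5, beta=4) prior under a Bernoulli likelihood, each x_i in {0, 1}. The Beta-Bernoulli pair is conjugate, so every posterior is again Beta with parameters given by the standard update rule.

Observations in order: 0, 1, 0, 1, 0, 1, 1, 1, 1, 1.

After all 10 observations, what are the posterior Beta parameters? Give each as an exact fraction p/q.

alpha=43/5, beta=7

obs 1: x=0 → posterior Beta(8/5, 5)
obs 2: x=1 → posterior Beta(13/5, 5)
obs 3: x=0 → posterior Beta(13/5, 6)
obs 4: x=1 → posterior Beta(18/5, 6)
obs 5: x=0 → posterior Beta(18/5, 7)
obs 6: x=1 → posterior Beta(23/5, 7)
obs 7: x=1 → posterior Beta(28/5, 7)
obs 8: x=1 → posterior Beta(33/5, 7)
obs 9: x=1 → posterior Beta(38/5, 7)
obs 10: x=1 → posterior Beta(43/5, 7)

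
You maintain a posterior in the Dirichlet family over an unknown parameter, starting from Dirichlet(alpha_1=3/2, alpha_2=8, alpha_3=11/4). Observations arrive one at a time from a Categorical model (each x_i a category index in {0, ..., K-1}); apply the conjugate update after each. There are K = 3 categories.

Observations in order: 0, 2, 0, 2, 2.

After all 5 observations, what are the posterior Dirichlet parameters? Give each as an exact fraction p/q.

alpha_1=7/2, alpha_2=8, alpha_3=23/4

obs 1: x=0 → posterior Dirichlet(5/2, 8, 11/4)
obs 2: x=2 → posterior Dirichlet(5/2, 8, 15/4)
obs 3: x=0 → posterior Dirichlet(7/2, 8, 15/4)
obs 4: x=2 → posterior Dirichlet(7/2, 8, 19/4)
obs 5: x=2 → posterior Dirichlet(7/2, 8, 23/4)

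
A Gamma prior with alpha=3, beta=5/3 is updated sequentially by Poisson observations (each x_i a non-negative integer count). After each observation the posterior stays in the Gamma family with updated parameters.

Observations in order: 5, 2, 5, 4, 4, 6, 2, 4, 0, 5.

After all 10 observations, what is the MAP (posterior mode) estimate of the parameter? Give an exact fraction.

obs 1: x=5 → posterior Gamma(8, 8/3)
obs 2: x=2 → posterior Gamma(10, 11/3)
obs 3: x=5 → posterior Gamma(15, 14/3)
obs 4: x=4 → posterior Gamma(19, 17/3)
obs 5: x=4 → posterior Gamma(23, 20/3)
obs 6: x=6 → posterior Gamma(29, 23/3)
obs 7: x=2 → posterior Gamma(31, 26/3)
obs 8: x=4 → posterior Gamma(35, 29/3)
obs 9: x=0 → posterior Gamma(35, 32/3)
obs 10: x=5 → posterior Gamma(40, 35/3)

117/35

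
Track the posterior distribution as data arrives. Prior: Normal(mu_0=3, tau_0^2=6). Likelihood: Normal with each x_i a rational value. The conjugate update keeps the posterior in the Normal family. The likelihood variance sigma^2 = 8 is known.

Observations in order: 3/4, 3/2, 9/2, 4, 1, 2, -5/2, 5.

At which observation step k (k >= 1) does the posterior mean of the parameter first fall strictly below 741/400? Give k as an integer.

k = 7

obs 1: x=3/4 → posterior Normal(57/28, 24/7)
obs 2: x=3/2 → posterior Normal(15/8, 12/5)
obs 3: x=9/2 → posterior Normal(129/52, 24/13)
obs 4: x=4 → posterior Normal(177/64, 3/2)
obs 5: x=1 → posterior Normal(189/76, 24/19)
obs 6: x=2 → posterior Normal(213/88, 12/11)
obs 7: x=-5/2 → posterior Normal(183/100, 24/25)
obs 8: x=5 → posterior Normal(243/112, 6/7)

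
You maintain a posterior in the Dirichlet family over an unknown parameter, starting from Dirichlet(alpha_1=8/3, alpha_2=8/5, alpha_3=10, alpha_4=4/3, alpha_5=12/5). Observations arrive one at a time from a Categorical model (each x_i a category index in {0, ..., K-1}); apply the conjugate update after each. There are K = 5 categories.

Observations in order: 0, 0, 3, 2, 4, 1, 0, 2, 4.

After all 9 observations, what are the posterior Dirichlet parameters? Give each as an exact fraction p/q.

obs 1: x=0 → posterior Dirichlet(11/3, 8/5, 10, 4/3, 12/5)
obs 2: x=0 → posterior Dirichlet(14/3, 8/5, 10, 4/3, 12/5)
obs 3: x=3 → posterior Dirichlet(14/3, 8/5, 10, 7/3, 12/5)
obs 4: x=2 → posterior Dirichlet(14/3, 8/5, 11, 7/3, 12/5)
obs 5: x=4 → posterior Dirichlet(14/3, 8/5, 11, 7/3, 17/5)
obs 6: x=1 → posterior Dirichlet(14/3, 13/5, 11, 7/3, 17/5)
obs 7: x=0 → posterior Dirichlet(17/3, 13/5, 11, 7/3, 17/5)
obs 8: x=2 → posterior Dirichlet(17/3, 13/5, 12, 7/3, 17/5)
obs 9: x=4 → posterior Dirichlet(17/3, 13/5, 12, 7/3, 22/5)

alpha_1=17/3, alpha_2=13/5, alpha_3=12, alpha_4=7/3, alpha_5=22/5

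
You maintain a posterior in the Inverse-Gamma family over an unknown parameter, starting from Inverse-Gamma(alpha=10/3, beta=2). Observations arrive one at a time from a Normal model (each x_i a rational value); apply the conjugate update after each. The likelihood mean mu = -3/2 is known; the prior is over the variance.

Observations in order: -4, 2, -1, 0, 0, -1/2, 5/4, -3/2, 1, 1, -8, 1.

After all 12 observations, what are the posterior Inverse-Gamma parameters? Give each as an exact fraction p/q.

obs 1: x=-4 → posterior Inverse-Gamma(23/6, 41/8)
obs 2: x=2 → posterior Inverse-Gamma(13/3, 45/4)
obs 3: x=-1 → posterior Inverse-Gamma(29/6, 91/8)
obs 4: x=0 → posterior Inverse-Gamma(16/3, 25/2)
obs 5: x=0 → posterior Inverse-Gamma(35/6, 109/8)
obs 6: x=-1/2 → posterior Inverse-Gamma(19/3, 113/8)
obs 7: x=5/4 → posterior Inverse-Gamma(41/6, 573/32)
obs 8: x=-3/2 → posterior Inverse-Gamma(22/3, 573/32)
obs 9: x=1 → posterior Inverse-Gamma(47/6, 673/32)
obs 10: x=1 → posterior Inverse-Gamma(25/3, 773/32)
obs 11: x=-8 → posterior Inverse-Gamma(53/6, 1449/32)
obs 12: x=1 → posterior Inverse-Gamma(28/3, 1549/32)

alpha=28/3, beta=1549/32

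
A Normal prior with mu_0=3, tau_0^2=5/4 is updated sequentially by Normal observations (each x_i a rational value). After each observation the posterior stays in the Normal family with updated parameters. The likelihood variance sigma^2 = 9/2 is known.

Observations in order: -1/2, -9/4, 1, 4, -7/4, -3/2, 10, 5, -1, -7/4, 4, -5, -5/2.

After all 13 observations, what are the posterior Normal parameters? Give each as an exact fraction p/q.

obs 1: x=-1/2 → posterior Normal(103/46, 45/46)
obs 2: x=-9/4 → posterior Normal(23/16, 45/56)
obs 3: x=1 → posterior Normal(181/132, 15/22)
obs 4: x=4 → posterior Normal(261/152, 45/76)
obs 5: x=-7/4 → posterior Normal(113/86, 45/86)
obs 6: x=-3/2 → posterior Normal(49/48, 15/32)
obs 7: x=10 → posterior Normal(99/53, 45/106)
obs 8: x=5 → posterior Normal(62/29, 45/116)
obs 9: x=-1 → posterior Normal(17/9, 5/14)
obs 10: x=-7/4 → posterior Normal(441/272, 45/136)
obs 11: x=4 → posterior Normal(521/292, 45/146)
obs 12: x=-5 → posterior Normal(421/312, 15/52)
obs 13: x=-5/2 → posterior Normal(371/332, 45/166)

mu_0=371/332, tau_0^2=45/166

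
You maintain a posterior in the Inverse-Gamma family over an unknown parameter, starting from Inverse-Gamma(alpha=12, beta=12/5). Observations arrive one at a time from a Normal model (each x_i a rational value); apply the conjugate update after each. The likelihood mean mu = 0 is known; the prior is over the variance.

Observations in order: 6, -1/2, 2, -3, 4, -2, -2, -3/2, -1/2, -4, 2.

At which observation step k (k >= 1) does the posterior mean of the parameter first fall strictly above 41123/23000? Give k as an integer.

obs 1: x=6 → posterior Inverse-Gamma(25/2, 102/5)
obs 2: x=-1/2 → posterior Inverse-Gamma(13, 821/40)
obs 3: x=2 → posterior Inverse-Gamma(27/2, 901/40)
obs 4: x=-3 → posterior Inverse-Gamma(14, 1081/40)
obs 5: x=4 → posterior Inverse-Gamma(29/2, 1401/40)
obs 6: x=-2 → posterior Inverse-Gamma(15, 1481/40)
obs 7: x=-2 → posterior Inverse-Gamma(31/2, 1561/40)
obs 8: x=-3/2 → posterior Inverse-Gamma(16, 803/20)
obs 9: x=-1/2 → posterior Inverse-Gamma(33/2, 1611/40)
obs 10: x=-4 → posterior Inverse-Gamma(17, 1931/40)
obs 11: x=2 → posterior Inverse-Gamma(35/2, 2011/40)

k = 3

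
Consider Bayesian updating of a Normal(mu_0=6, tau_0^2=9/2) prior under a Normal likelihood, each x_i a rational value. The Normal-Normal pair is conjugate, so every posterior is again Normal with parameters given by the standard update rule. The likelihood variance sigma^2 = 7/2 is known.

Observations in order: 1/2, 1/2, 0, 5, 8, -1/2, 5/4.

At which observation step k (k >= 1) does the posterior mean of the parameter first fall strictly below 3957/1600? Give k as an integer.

obs 1: x=1/2 → posterior Normal(93/32, 63/32)
obs 2: x=1/2 → posterior Normal(51/25, 63/50)
obs 3: x=0 → posterior Normal(3/2, 63/68)
obs 4: x=5 → posterior Normal(96/43, 63/86)
obs 5: x=8 → posterior Normal(42/13, 63/104)
obs 6: x=-1/2 → posterior Normal(327/122, 63/122)
obs 7: x=5/4 → posterior Normal(699/280, 9/20)

k = 2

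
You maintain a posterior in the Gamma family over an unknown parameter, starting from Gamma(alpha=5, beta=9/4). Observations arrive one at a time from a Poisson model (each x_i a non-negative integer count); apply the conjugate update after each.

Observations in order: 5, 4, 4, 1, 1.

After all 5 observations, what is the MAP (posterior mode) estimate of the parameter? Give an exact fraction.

76/29

obs 1: x=5 → posterior Gamma(10, 13/4)
obs 2: x=4 → posterior Gamma(14, 17/4)
obs 3: x=4 → posterior Gamma(18, 21/4)
obs 4: x=1 → posterior Gamma(19, 25/4)
obs 5: x=1 → posterior Gamma(20, 29/4)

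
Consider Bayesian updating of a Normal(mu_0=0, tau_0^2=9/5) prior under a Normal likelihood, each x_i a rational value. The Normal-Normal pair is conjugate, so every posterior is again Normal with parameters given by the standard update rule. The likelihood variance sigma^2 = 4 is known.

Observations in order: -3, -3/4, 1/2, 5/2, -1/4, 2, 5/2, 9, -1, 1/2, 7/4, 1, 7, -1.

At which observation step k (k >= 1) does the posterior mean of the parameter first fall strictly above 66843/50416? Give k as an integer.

obs 1: x=-3 → posterior Normal(-27/29, 36/29)
obs 2: x=-3/4 → posterior Normal(-135/152, 18/19)
obs 3: x=1/2 → posterior Normal(-117/188, 36/47)
obs 4: x=5/2 → posterior Normal(-27/224, 9/14)
obs 5: x=-1/4 → posterior Normal(-9/65, 36/65)
obs 6: x=2 → posterior Normal(9/74, 18/37)
obs 7: x=5/2 → posterior Normal(63/166, 36/83)
obs 8: x=9 → posterior Normal(225/184, 9/23)
obs 9: x=-1 → posterior Normal(207/202, 36/101)
obs 10: x=1/2 → posterior Normal(54/55, 18/55)
obs 11: x=7/4 → posterior Normal(495/476, 36/119)
obs 12: x=1 → posterior Normal(531/512, 9/32)
obs 13: x=7 → posterior Normal(783/548, 36/137)
obs 14: x=-1 → posterior Normal(747/584, 18/73)

k = 13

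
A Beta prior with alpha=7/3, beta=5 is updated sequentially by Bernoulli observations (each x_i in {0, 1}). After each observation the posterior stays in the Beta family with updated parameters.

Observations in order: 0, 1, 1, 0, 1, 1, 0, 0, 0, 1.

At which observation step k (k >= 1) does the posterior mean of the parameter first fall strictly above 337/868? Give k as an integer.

k = 3

obs 1: x=0 → posterior Beta(7/3, 6)
obs 2: x=1 → posterior Beta(10/3, 6)
obs 3: x=1 → posterior Beta(13/3, 6)
obs 4: x=0 → posterior Beta(13/3, 7)
obs 5: x=1 → posterior Beta(16/3, 7)
obs 6: x=1 → posterior Beta(19/3, 7)
obs 7: x=0 → posterior Beta(19/3, 8)
obs 8: x=0 → posterior Beta(19/3, 9)
obs 9: x=0 → posterior Beta(19/3, 10)
obs 10: x=1 → posterior Beta(22/3, 10)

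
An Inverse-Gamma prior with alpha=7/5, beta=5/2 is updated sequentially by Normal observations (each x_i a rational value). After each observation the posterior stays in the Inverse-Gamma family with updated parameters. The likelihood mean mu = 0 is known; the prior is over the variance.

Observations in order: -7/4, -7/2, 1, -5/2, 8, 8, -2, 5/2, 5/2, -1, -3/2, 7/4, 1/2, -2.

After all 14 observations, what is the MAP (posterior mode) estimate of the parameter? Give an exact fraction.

obs 1: x=-7/4 → posterior Inverse-Gamma(19/10, 129/32)
obs 2: x=-7/2 → posterior Inverse-Gamma(12/5, 325/32)
obs 3: x=1 → posterior Inverse-Gamma(29/10, 341/32)
obs 4: x=-5/2 → posterior Inverse-Gamma(17/5, 441/32)
obs 5: x=8 → posterior Inverse-Gamma(39/10, 1465/32)
obs 6: x=8 → posterior Inverse-Gamma(22/5, 2489/32)
obs 7: x=-2 → posterior Inverse-Gamma(49/10, 2553/32)
obs 8: x=5/2 → posterior Inverse-Gamma(27/5, 2653/32)
obs 9: x=5/2 → posterior Inverse-Gamma(59/10, 2753/32)
obs 10: x=-1 → posterior Inverse-Gamma(32/5, 2769/32)
obs 11: x=-3/2 → posterior Inverse-Gamma(69/10, 2805/32)
obs 12: x=7/4 → posterior Inverse-Gamma(37/5, 1427/16)
obs 13: x=1/2 → posterior Inverse-Gamma(79/10, 1429/16)
obs 14: x=-2 → posterior Inverse-Gamma(42/5, 1461/16)

7305/752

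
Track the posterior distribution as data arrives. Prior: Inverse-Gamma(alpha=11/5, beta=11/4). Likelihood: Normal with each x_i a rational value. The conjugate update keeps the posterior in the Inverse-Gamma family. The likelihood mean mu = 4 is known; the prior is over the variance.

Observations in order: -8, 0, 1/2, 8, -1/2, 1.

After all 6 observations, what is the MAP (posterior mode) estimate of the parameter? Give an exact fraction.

obs 1: x=-8 → posterior Inverse-Gamma(27/10, 299/4)
obs 2: x=0 → posterior Inverse-Gamma(16/5, 331/4)
obs 3: x=1/2 → posterior Inverse-Gamma(37/10, 711/8)
obs 4: x=8 → posterior Inverse-Gamma(21/5, 775/8)
obs 5: x=-1/2 → posterior Inverse-Gamma(47/10, 107)
obs 6: x=1 → posterior Inverse-Gamma(26/5, 223/2)

1115/62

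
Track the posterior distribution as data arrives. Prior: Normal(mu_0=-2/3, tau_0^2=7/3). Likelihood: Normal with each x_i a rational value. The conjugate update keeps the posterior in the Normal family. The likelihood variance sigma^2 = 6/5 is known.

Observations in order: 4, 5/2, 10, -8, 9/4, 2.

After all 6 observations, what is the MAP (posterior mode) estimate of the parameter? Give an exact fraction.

579/304

obs 1: x=4 → posterior Normal(128/53, 42/53)
obs 2: x=5/2 → posterior Normal(431/176, 21/44)
obs 3: x=10 → posterior Normal(377/82, 14/41)
obs 4: x=-8 → posterior Normal(571/316, 21/79)
obs 5: x=9/4 → posterior Normal(1457/772, 42/193)
obs 6: x=2 → posterior Normal(579/304, 7/38)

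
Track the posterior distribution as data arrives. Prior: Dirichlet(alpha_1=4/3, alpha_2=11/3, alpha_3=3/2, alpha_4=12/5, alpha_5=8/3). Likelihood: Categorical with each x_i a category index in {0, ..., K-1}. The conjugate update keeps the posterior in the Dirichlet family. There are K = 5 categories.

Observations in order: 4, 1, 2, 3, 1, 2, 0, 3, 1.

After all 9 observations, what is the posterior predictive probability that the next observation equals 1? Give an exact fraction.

200/617

obs 1: x=4 → posterior Dirichlet(4/3, 11/3, 3/2, 12/5, 11/3)
obs 2: x=1 → posterior Dirichlet(4/3, 14/3, 3/2, 12/5, 11/3)
obs 3: x=2 → posterior Dirichlet(4/3, 14/3, 5/2, 12/5, 11/3)
obs 4: x=3 → posterior Dirichlet(4/3, 14/3, 5/2, 17/5, 11/3)
obs 5: x=1 → posterior Dirichlet(4/3, 17/3, 5/2, 17/5, 11/3)
obs 6: x=2 → posterior Dirichlet(4/3, 17/3, 7/2, 17/5, 11/3)
obs 7: x=0 → posterior Dirichlet(7/3, 17/3, 7/2, 17/5, 11/3)
obs 8: x=3 → posterior Dirichlet(7/3, 17/3, 7/2, 22/5, 11/3)
obs 9: x=1 → posterior Dirichlet(7/3, 20/3, 7/2, 22/5, 11/3)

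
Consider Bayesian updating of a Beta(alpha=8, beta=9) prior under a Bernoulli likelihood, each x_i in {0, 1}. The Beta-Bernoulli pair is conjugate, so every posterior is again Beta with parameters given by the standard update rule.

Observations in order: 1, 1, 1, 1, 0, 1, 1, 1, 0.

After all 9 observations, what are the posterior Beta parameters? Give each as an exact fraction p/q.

obs 1: x=1 → posterior Beta(9, 9)
obs 2: x=1 → posterior Beta(10, 9)
obs 3: x=1 → posterior Beta(11, 9)
obs 4: x=1 → posterior Beta(12, 9)
obs 5: x=0 → posterior Beta(12, 10)
obs 6: x=1 → posterior Beta(13, 10)
obs 7: x=1 → posterior Beta(14, 10)
obs 8: x=1 → posterior Beta(15, 10)
obs 9: x=0 → posterior Beta(15, 11)

alpha=15, beta=11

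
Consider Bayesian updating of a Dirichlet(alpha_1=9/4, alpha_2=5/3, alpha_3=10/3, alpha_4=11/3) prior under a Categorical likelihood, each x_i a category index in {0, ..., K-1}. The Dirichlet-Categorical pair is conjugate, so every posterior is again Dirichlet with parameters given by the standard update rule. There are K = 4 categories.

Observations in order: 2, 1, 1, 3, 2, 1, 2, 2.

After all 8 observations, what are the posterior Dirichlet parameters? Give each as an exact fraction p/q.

obs 1: x=2 → posterior Dirichlet(9/4, 5/3, 13/3, 11/3)
obs 2: x=1 → posterior Dirichlet(9/4, 8/3, 13/3, 11/3)
obs 3: x=1 → posterior Dirichlet(9/4, 11/3, 13/3, 11/3)
obs 4: x=3 → posterior Dirichlet(9/4, 11/3, 13/3, 14/3)
obs 5: x=2 → posterior Dirichlet(9/4, 11/3, 16/3, 14/3)
obs 6: x=1 → posterior Dirichlet(9/4, 14/3, 16/3, 14/3)
obs 7: x=2 → posterior Dirichlet(9/4, 14/3, 19/3, 14/3)
obs 8: x=2 → posterior Dirichlet(9/4, 14/3, 22/3, 14/3)

alpha_1=9/4, alpha_2=14/3, alpha_3=22/3, alpha_4=14/3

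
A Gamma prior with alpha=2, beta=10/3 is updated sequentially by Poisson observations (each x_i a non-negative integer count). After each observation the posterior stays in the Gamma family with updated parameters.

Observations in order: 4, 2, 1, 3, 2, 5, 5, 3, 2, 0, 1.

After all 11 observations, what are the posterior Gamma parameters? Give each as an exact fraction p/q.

obs 1: x=4 → posterior Gamma(6, 13/3)
obs 2: x=2 → posterior Gamma(8, 16/3)
obs 3: x=1 → posterior Gamma(9, 19/3)
obs 4: x=3 → posterior Gamma(12, 22/3)
obs 5: x=2 → posterior Gamma(14, 25/3)
obs 6: x=5 → posterior Gamma(19, 28/3)
obs 7: x=5 → posterior Gamma(24, 31/3)
obs 8: x=3 → posterior Gamma(27, 34/3)
obs 9: x=2 → posterior Gamma(29, 37/3)
obs 10: x=0 → posterior Gamma(29, 40/3)
obs 11: x=1 → posterior Gamma(30, 43/3)

alpha=30, beta=43/3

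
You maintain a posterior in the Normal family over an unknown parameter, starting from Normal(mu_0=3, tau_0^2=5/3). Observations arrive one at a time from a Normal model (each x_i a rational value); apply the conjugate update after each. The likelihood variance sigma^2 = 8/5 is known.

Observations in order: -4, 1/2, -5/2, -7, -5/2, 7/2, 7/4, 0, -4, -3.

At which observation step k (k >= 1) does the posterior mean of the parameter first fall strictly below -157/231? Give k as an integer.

k = 3

obs 1: x=-4 → posterior Normal(-4/7, 40/49)
obs 2: x=1/2 → posterior Normal(-31/148, 20/37)
obs 3: x=-5/2 → posterior Normal(-26/33, 40/99)
obs 4: x=-7 → posterior Normal(-253/124, 10/31)
obs 5: x=-5/2 → posterior Normal(-631/298, 40/149)
obs 6: x=7/2 → posterior Normal(-38/29, 20/87)
obs 7: x=7/4 → posterior Normal(-737/796, 40/199)
obs 8: x=0 → posterior Normal(-737/896, 5/28)
obs 9: x=-4 → posterior Normal(-379/332, 40/249)
obs 10: x=-3 → posterior Normal(-1437/1096, 20/137)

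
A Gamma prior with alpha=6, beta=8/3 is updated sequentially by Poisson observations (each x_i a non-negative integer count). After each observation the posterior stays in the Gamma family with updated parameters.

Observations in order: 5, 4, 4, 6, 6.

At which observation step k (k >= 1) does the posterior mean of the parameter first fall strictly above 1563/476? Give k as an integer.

obs 1: x=5 → posterior Gamma(11, 11/3)
obs 2: x=4 → posterior Gamma(15, 14/3)
obs 3: x=4 → posterior Gamma(19, 17/3)
obs 4: x=6 → posterior Gamma(25, 20/3)
obs 5: x=6 → posterior Gamma(31, 23/3)

k = 3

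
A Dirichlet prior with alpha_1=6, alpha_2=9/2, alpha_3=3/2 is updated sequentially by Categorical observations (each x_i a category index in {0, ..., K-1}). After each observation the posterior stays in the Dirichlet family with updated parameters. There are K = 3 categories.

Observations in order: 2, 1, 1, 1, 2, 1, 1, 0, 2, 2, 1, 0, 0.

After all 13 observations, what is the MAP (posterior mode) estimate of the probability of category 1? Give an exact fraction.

obs 1: x=2 → posterior Dirichlet(6, 9/2, 5/2)
obs 2: x=1 → posterior Dirichlet(6, 11/2, 5/2)
obs 3: x=1 → posterior Dirichlet(6, 13/2, 5/2)
obs 4: x=1 → posterior Dirichlet(6, 15/2, 5/2)
obs 5: x=2 → posterior Dirichlet(6, 15/2, 7/2)
obs 6: x=1 → posterior Dirichlet(6, 17/2, 7/2)
obs 7: x=1 → posterior Dirichlet(6, 19/2, 7/2)
obs 8: x=0 → posterior Dirichlet(7, 19/2, 7/2)
obs 9: x=2 → posterior Dirichlet(7, 19/2, 9/2)
obs 10: x=2 → posterior Dirichlet(7, 19/2, 11/2)
obs 11: x=1 → posterior Dirichlet(7, 21/2, 11/2)
obs 12: x=0 → posterior Dirichlet(8, 21/2, 11/2)
obs 13: x=0 → posterior Dirichlet(9, 21/2, 11/2)

19/44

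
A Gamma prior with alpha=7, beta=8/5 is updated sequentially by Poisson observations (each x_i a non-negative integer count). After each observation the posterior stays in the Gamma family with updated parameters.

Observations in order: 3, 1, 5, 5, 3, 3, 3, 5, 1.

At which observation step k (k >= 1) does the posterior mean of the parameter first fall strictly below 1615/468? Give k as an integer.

k = 2

obs 1: x=3 → posterior Gamma(10, 13/5)
obs 2: x=1 → posterior Gamma(11, 18/5)
obs 3: x=5 → posterior Gamma(16, 23/5)
obs 4: x=5 → posterior Gamma(21, 28/5)
obs 5: x=3 → posterior Gamma(24, 33/5)
obs 6: x=3 → posterior Gamma(27, 38/5)
obs 7: x=3 → posterior Gamma(30, 43/5)
obs 8: x=5 → posterior Gamma(35, 48/5)
obs 9: x=1 → posterior Gamma(36, 53/5)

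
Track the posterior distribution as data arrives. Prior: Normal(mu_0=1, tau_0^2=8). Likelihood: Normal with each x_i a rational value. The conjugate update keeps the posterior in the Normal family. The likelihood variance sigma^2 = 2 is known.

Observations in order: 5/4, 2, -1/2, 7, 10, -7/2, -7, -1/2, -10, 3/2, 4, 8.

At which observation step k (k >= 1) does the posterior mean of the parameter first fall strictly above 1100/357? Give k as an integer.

obs 1: x=5/4 → posterior Normal(6/5, 8/5)
obs 2: x=2 → posterior Normal(14/9, 8/9)
obs 3: x=-1/2 → posterior Normal(12/13, 8/13)
obs 4: x=7 → posterior Normal(40/17, 8/17)
obs 5: x=10 → posterior Normal(80/21, 8/21)
obs 6: x=-7/2 → posterior Normal(66/25, 8/25)
obs 7: x=-7 → posterior Normal(38/29, 8/29)
obs 8: x=-1/2 → posterior Normal(12/11, 8/33)
obs 9: x=-10 → posterior Normal(-4/37, 8/37)
obs 10: x=3/2 → posterior Normal(2/41, 8/41)
obs 11: x=4 → posterior Normal(2/5, 8/45)
obs 12: x=8 → posterior Normal(50/49, 8/49)

k = 5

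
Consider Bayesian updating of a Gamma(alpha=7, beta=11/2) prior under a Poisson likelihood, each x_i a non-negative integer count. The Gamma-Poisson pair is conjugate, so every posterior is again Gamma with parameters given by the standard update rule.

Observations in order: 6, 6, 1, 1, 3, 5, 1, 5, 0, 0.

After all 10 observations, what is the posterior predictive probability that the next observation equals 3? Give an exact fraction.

326624708596506422503568276172602467400772159943276136720/1684257386360094104862438100197620307164809210369814932203

obs 1: x=6 → posterior Gamma(13, 13/2)
obs 2: x=6 → posterior Gamma(19, 15/2)
obs 3: x=1 → posterior Gamma(20, 17/2)
obs 4: x=1 → posterior Gamma(21, 19/2)
obs 5: x=3 → posterior Gamma(24, 21/2)
obs 6: x=5 → posterior Gamma(29, 23/2)
obs 7: x=1 → posterior Gamma(30, 25/2)
obs 8: x=5 → posterior Gamma(35, 27/2)
obs 9: x=0 → posterior Gamma(35, 29/2)
obs 10: x=0 → posterior Gamma(35, 31/2)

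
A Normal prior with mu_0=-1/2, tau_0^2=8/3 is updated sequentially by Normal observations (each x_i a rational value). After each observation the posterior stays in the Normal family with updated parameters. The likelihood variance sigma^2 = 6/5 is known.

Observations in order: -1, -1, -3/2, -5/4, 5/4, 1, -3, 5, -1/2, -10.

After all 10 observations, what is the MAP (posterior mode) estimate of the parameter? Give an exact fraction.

-449/418

obs 1: x=-1 → posterior Normal(-49/58, 24/29)
obs 2: x=-1 → posterior Normal(-89/98, 24/49)
obs 3: x=-3/2 → posterior Normal(-149/138, 8/23)
obs 4: x=-5/4 → posterior Normal(-199/178, 24/89)
obs 5: x=5/4 → posterior Normal(-149/218, 24/109)
obs 6: x=1 → posterior Normal(-109/258, 8/43)
obs 7: x=-3 → posterior Normal(-229/298, 24/149)
obs 8: x=5 → posterior Normal(-29/338, 24/169)
obs 9: x=-1/2 → posterior Normal(-7/54, 8/63)
obs 10: x=-10 → posterior Normal(-449/418, 24/209)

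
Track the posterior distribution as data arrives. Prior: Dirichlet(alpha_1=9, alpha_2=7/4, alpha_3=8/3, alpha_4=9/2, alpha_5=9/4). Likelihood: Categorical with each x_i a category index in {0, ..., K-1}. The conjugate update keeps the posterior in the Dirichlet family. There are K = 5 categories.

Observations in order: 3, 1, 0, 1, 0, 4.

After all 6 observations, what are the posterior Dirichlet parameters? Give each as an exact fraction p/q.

alpha_1=11, alpha_2=15/4, alpha_3=8/3, alpha_4=11/2, alpha_5=13/4

obs 1: x=3 → posterior Dirichlet(9, 7/4, 8/3, 11/2, 9/4)
obs 2: x=1 → posterior Dirichlet(9, 11/4, 8/3, 11/2, 9/4)
obs 3: x=0 → posterior Dirichlet(10, 11/4, 8/3, 11/2, 9/4)
obs 4: x=1 → posterior Dirichlet(10, 15/4, 8/3, 11/2, 9/4)
obs 5: x=0 → posterior Dirichlet(11, 15/4, 8/3, 11/2, 9/4)
obs 6: x=4 → posterior Dirichlet(11, 15/4, 8/3, 11/2, 13/4)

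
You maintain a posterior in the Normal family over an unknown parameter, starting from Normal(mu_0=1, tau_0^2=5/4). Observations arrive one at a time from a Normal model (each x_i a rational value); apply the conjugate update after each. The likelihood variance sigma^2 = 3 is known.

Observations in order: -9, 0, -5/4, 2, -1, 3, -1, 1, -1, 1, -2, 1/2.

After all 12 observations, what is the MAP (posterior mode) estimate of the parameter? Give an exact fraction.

obs 1: x=-9 → posterior Normal(-33/17, 15/17)
obs 2: x=0 → posterior Normal(-3/2, 15/22)
obs 3: x=-5/4 → posterior Normal(-157/108, 5/9)
obs 4: x=2 → posterior Normal(-117/128, 15/32)
obs 5: x=-1 → posterior Normal(-137/148, 15/37)
obs 6: x=3 → posterior Normal(-11/24, 5/14)
obs 7: x=-1 → posterior Normal(-97/188, 15/47)
obs 8: x=1 → posterior Normal(-77/208, 15/52)
obs 9: x=-1 → posterior Normal(-97/228, 5/19)
obs 10: x=1 → posterior Normal(-77/248, 15/62)
obs 11: x=-2 → posterior Normal(-117/268, 15/67)
obs 12: x=1/2 → posterior Normal(-107/288, 5/24)

-107/288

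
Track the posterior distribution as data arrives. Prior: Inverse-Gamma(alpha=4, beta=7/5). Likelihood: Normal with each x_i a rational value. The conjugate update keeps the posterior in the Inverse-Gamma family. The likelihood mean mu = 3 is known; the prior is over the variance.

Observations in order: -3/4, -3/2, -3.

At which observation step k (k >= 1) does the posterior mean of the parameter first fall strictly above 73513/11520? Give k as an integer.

k = 3

obs 1: x=-3/4 → posterior Inverse-Gamma(9/2, 1349/160)
obs 2: x=-3/2 → posterior Inverse-Gamma(5, 2969/160)
obs 3: x=-3 → posterior Inverse-Gamma(11/2, 5849/160)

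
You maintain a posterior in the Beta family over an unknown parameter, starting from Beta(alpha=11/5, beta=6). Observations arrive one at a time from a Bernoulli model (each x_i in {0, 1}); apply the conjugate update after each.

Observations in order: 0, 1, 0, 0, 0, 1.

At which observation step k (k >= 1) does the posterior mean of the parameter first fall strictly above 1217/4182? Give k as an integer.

k = 2

obs 1: x=0 → posterior Beta(11/5, 7)
obs 2: x=1 → posterior Beta(16/5, 7)
obs 3: x=0 → posterior Beta(16/5, 8)
obs 4: x=0 → posterior Beta(16/5, 9)
obs 5: x=0 → posterior Beta(16/5, 10)
obs 6: x=1 → posterior Beta(21/5, 10)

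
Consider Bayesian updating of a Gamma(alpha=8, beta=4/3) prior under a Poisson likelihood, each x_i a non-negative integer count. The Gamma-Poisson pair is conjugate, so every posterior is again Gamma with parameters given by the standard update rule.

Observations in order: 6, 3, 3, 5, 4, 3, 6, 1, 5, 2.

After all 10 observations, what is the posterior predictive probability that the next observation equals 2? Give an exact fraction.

272959608969862030972780031047637625256247648836026432355453471405495025664/1877944508893233281587362192715149196869044938545410448866468981413670579521

obs 1: x=6 → posterior Gamma(14, 7/3)
obs 2: x=3 → posterior Gamma(17, 10/3)
obs 3: x=3 → posterior Gamma(20, 13/3)
obs 4: x=5 → posterior Gamma(25, 16/3)
obs 5: x=4 → posterior Gamma(29, 19/3)
obs 6: x=3 → posterior Gamma(32, 22/3)
obs 7: x=6 → posterior Gamma(38, 25/3)
obs 8: x=1 → posterior Gamma(39, 28/3)
obs 9: x=5 → posterior Gamma(44, 31/3)
obs 10: x=2 → posterior Gamma(46, 34/3)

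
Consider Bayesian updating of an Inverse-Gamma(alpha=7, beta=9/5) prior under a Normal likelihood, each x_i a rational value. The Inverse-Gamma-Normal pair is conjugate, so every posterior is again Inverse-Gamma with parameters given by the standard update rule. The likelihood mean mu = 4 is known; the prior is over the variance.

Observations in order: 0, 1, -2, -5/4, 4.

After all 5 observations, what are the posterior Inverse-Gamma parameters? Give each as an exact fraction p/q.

obs 1: x=0 → posterior Inverse-Gamma(15/2, 49/5)
obs 2: x=1 → posterior Inverse-Gamma(8, 143/10)
obs 3: x=-2 → posterior Inverse-Gamma(17/2, 323/10)
obs 4: x=-5/4 → posterior Inverse-Gamma(9, 7373/160)
obs 5: x=4 → posterior Inverse-Gamma(19/2, 7373/160)

alpha=19/2, beta=7373/160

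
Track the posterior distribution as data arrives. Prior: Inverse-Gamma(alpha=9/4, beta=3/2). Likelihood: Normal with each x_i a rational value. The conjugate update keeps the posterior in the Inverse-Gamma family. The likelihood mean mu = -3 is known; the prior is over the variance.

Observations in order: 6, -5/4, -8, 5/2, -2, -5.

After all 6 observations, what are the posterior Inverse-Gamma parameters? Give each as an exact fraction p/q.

obs 1: x=6 → posterior Inverse-Gamma(11/4, 42)
obs 2: x=-5/4 → posterior Inverse-Gamma(13/4, 1393/32)
obs 3: x=-8 → posterior Inverse-Gamma(15/4, 1793/32)
obs 4: x=5/2 → posterior Inverse-Gamma(17/4, 2277/32)
obs 5: x=-2 → posterior Inverse-Gamma(19/4, 2293/32)
obs 6: x=-5 → posterior Inverse-Gamma(21/4, 2357/32)

alpha=21/4, beta=2357/32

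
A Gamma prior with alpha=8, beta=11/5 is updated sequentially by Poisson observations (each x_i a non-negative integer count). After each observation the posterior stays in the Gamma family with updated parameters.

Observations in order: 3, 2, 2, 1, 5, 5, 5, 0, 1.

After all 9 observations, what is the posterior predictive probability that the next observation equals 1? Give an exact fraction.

obs 1: x=3 → posterior Gamma(11, 16/5)
obs 2: x=2 → posterior Gamma(13, 21/5)
obs 3: x=2 → posterior Gamma(15, 26/5)
obs 4: x=1 → posterior Gamma(16, 31/5)
obs 5: x=5 → posterior Gamma(21, 36/5)
obs 6: x=5 → posterior Gamma(26, 41/5)
obs 7: x=5 → posterior Gamma(31, 46/5)
obs 8: x=0 → posterior Gamma(31, 51/5)
obs 9: x=1 → posterior Gamma(32, 56/5)

14000284041639734207303862182278780420712362856314317045760/82391907081252241482446054994858845541258598700475465198781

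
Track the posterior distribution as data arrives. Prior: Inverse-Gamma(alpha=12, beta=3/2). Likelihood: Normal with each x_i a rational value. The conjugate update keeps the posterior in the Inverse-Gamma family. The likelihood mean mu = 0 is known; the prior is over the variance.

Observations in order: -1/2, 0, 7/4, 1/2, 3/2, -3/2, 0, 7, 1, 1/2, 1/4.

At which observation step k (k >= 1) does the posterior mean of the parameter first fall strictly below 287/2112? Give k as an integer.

k = 2

obs 1: x=-1/2 → posterior Inverse-Gamma(25/2, 13/8)
obs 2: x=0 → posterior Inverse-Gamma(13, 13/8)
obs 3: x=7/4 → posterior Inverse-Gamma(27/2, 101/32)
obs 4: x=1/2 → posterior Inverse-Gamma(14, 105/32)
obs 5: x=3/2 → posterior Inverse-Gamma(29/2, 141/32)
obs 6: x=-3/2 → posterior Inverse-Gamma(15, 177/32)
obs 7: x=0 → posterior Inverse-Gamma(31/2, 177/32)
obs 8: x=7 → posterior Inverse-Gamma(16, 961/32)
obs 9: x=1 → posterior Inverse-Gamma(33/2, 977/32)
obs 10: x=1/2 → posterior Inverse-Gamma(17, 981/32)
obs 11: x=1/4 → posterior Inverse-Gamma(35/2, 491/16)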